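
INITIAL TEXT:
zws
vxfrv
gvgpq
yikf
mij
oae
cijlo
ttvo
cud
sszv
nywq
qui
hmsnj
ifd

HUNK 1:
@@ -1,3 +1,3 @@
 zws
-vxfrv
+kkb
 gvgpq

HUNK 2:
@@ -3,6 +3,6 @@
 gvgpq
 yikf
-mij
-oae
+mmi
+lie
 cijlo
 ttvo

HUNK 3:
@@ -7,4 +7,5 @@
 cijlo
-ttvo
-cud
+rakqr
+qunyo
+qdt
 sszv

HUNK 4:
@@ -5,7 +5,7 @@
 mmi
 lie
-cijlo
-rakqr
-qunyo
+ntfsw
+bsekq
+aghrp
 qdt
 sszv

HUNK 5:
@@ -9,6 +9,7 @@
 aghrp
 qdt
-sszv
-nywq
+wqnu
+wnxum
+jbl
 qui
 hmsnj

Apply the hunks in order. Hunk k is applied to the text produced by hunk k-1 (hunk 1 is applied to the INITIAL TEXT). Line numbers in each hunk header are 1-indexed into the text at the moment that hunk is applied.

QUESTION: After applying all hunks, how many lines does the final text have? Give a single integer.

Answer: 16

Derivation:
Hunk 1: at line 1 remove [vxfrv] add [kkb] -> 14 lines: zws kkb gvgpq yikf mij oae cijlo ttvo cud sszv nywq qui hmsnj ifd
Hunk 2: at line 3 remove [mij,oae] add [mmi,lie] -> 14 lines: zws kkb gvgpq yikf mmi lie cijlo ttvo cud sszv nywq qui hmsnj ifd
Hunk 3: at line 7 remove [ttvo,cud] add [rakqr,qunyo,qdt] -> 15 lines: zws kkb gvgpq yikf mmi lie cijlo rakqr qunyo qdt sszv nywq qui hmsnj ifd
Hunk 4: at line 5 remove [cijlo,rakqr,qunyo] add [ntfsw,bsekq,aghrp] -> 15 lines: zws kkb gvgpq yikf mmi lie ntfsw bsekq aghrp qdt sszv nywq qui hmsnj ifd
Hunk 5: at line 9 remove [sszv,nywq] add [wqnu,wnxum,jbl] -> 16 lines: zws kkb gvgpq yikf mmi lie ntfsw bsekq aghrp qdt wqnu wnxum jbl qui hmsnj ifd
Final line count: 16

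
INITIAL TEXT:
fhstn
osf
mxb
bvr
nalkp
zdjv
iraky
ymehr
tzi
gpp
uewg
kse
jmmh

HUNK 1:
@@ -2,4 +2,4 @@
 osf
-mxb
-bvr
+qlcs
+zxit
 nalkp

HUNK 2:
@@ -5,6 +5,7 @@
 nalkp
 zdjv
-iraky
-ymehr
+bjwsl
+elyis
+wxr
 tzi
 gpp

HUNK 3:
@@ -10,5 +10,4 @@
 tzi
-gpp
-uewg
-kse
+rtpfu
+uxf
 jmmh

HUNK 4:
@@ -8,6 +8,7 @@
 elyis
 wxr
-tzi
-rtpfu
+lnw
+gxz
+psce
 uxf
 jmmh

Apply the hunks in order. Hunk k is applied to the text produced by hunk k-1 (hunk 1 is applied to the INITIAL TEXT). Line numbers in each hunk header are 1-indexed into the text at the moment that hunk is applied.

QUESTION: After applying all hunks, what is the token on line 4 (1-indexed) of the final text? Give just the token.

Hunk 1: at line 2 remove [mxb,bvr] add [qlcs,zxit] -> 13 lines: fhstn osf qlcs zxit nalkp zdjv iraky ymehr tzi gpp uewg kse jmmh
Hunk 2: at line 5 remove [iraky,ymehr] add [bjwsl,elyis,wxr] -> 14 lines: fhstn osf qlcs zxit nalkp zdjv bjwsl elyis wxr tzi gpp uewg kse jmmh
Hunk 3: at line 10 remove [gpp,uewg,kse] add [rtpfu,uxf] -> 13 lines: fhstn osf qlcs zxit nalkp zdjv bjwsl elyis wxr tzi rtpfu uxf jmmh
Hunk 4: at line 8 remove [tzi,rtpfu] add [lnw,gxz,psce] -> 14 lines: fhstn osf qlcs zxit nalkp zdjv bjwsl elyis wxr lnw gxz psce uxf jmmh
Final line 4: zxit

Answer: zxit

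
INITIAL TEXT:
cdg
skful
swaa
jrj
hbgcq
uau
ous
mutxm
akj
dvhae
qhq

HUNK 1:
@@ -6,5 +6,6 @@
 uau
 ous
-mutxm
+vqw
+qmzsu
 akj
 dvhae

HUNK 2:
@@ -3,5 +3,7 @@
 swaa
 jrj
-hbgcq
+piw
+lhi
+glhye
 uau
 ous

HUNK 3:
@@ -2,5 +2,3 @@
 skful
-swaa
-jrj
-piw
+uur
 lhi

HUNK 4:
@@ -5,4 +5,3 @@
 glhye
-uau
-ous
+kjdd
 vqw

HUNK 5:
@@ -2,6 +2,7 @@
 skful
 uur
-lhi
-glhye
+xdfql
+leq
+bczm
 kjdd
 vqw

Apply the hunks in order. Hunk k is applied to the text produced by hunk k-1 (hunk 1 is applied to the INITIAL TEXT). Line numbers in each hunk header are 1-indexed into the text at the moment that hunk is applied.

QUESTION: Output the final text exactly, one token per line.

Answer: cdg
skful
uur
xdfql
leq
bczm
kjdd
vqw
qmzsu
akj
dvhae
qhq

Derivation:
Hunk 1: at line 6 remove [mutxm] add [vqw,qmzsu] -> 12 lines: cdg skful swaa jrj hbgcq uau ous vqw qmzsu akj dvhae qhq
Hunk 2: at line 3 remove [hbgcq] add [piw,lhi,glhye] -> 14 lines: cdg skful swaa jrj piw lhi glhye uau ous vqw qmzsu akj dvhae qhq
Hunk 3: at line 2 remove [swaa,jrj,piw] add [uur] -> 12 lines: cdg skful uur lhi glhye uau ous vqw qmzsu akj dvhae qhq
Hunk 4: at line 5 remove [uau,ous] add [kjdd] -> 11 lines: cdg skful uur lhi glhye kjdd vqw qmzsu akj dvhae qhq
Hunk 5: at line 2 remove [lhi,glhye] add [xdfql,leq,bczm] -> 12 lines: cdg skful uur xdfql leq bczm kjdd vqw qmzsu akj dvhae qhq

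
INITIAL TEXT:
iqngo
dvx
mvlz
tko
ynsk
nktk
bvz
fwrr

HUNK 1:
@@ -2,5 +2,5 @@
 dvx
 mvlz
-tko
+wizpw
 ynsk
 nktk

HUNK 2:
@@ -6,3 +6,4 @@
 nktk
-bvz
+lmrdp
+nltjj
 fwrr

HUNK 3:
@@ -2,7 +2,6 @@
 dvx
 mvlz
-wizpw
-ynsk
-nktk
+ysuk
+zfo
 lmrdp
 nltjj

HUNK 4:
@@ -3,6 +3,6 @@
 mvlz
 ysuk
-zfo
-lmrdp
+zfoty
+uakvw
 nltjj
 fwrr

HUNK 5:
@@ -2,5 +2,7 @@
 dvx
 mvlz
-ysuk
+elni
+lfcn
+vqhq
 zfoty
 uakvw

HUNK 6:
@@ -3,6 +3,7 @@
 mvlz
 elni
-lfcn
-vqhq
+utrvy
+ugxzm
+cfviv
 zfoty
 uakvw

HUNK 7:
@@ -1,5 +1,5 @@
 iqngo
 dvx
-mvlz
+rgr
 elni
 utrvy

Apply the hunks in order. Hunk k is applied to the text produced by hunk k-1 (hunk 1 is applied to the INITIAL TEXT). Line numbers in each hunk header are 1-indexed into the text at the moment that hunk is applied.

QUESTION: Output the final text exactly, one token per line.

Answer: iqngo
dvx
rgr
elni
utrvy
ugxzm
cfviv
zfoty
uakvw
nltjj
fwrr

Derivation:
Hunk 1: at line 2 remove [tko] add [wizpw] -> 8 lines: iqngo dvx mvlz wizpw ynsk nktk bvz fwrr
Hunk 2: at line 6 remove [bvz] add [lmrdp,nltjj] -> 9 lines: iqngo dvx mvlz wizpw ynsk nktk lmrdp nltjj fwrr
Hunk 3: at line 2 remove [wizpw,ynsk,nktk] add [ysuk,zfo] -> 8 lines: iqngo dvx mvlz ysuk zfo lmrdp nltjj fwrr
Hunk 4: at line 3 remove [zfo,lmrdp] add [zfoty,uakvw] -> 8 lines: iqngo dvx mvlz ysuk zfoty uakvw nltjj fwrr
Hunk 5: at line 2 remove [ysuk] add [elni,lfcn,vqhq] -> 10 lines: iqngo dvx mvlz elni lfcn vqhq zfoty uakvw nltjj fwrr
Hunk 6: at line 3 remove [lfcn,vqhq] add [utrvy,ugxzm,cfviv] -> 11 lines: iqngo dvx mvlz elni utrvy ugxzm cfviv zfoty uakvw nltjj fwrr
Hunk 7: at line 1 remove [mvlz] add [rgr] -> 11 lines: iqngo dvx rgr elni utrvy ugxzm cfviv zfoty uakvw nltjj fwrr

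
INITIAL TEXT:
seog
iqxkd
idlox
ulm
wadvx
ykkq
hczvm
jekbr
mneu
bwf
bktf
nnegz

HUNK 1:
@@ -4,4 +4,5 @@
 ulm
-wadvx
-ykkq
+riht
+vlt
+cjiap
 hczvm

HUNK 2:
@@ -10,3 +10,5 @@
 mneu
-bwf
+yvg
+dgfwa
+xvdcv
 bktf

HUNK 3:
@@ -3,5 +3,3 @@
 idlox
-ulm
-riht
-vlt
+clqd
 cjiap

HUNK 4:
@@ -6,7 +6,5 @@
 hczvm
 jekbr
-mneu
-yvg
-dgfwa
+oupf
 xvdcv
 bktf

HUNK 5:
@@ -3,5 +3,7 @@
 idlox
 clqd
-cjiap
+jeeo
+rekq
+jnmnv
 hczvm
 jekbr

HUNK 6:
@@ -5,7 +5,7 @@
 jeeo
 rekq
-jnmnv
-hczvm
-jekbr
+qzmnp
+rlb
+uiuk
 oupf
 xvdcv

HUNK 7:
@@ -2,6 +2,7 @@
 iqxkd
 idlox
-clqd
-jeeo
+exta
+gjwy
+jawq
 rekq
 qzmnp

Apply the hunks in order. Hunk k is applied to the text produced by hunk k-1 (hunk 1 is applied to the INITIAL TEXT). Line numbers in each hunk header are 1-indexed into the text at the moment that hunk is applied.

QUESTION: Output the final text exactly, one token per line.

Hunk 1: at line 4 remove [wadvx,ykkq] add [riht,vlt,cjiap] -> 13 lines: seog iqxkd idlox ulm riht vlt cjiap hczvm jekbr mneu bwf bktf nnegz
Hunk 2: at line 10 remove [bwf] add [yvg,dgfwa,xvdcv] -> 15 lines: seog iqxkd idlox ulm riht vlt cjiap hczvm jekbr mneu yvg dgfwa xvdcv bktf nnegz
Hunk 3: at line 3 remove [ulm,riht,vlt] add [clqd] -> 13 lines: seog iqxkd idlox clqd cjiap hczvm jekbr mneu yvg dgfwa xvdcv bktf nnegz
Hunk 4: at line 6 remove [mneu,yvg,dgfwa] add [oupf] -> 11 lines: seog iqxkd idlox clqd cjiap hczvm jekbr oupf xvdcv bktf nnegz
Hunk 5: at line 3 remove [cjiap] add [jeeo,rekq,jnmnv] -> 13 lines: seog iqxkd idlox clqd jeeo rekq jnmnv hczvm jekbr oupf xvdcv bktf nnegz
Hunk 6: at line 5 remove [jnmnv,hczvm,jekbr] add [qzmnp,rlb,uiuk] -> 13 lines: seog iqxkd idlox clqd jeeo rekq qzmnp rlb uiuk oupf xvdcv bktf nnegz
Hunk 7: at line 2 remove [clqd,jeeo] add [exta,gjwy,jawq] -> 14 lines: seog iqxkd idlox exta gjwy jawq rekq qzmnp rlb uiuk oupf xvdcv bktf nnegz

Answer: seog
iqxkd
idlox
exta
gjwy
jawq
rekq
qzmnp
rlb
uiuk
oupf
xvdcv
bktf
nnegz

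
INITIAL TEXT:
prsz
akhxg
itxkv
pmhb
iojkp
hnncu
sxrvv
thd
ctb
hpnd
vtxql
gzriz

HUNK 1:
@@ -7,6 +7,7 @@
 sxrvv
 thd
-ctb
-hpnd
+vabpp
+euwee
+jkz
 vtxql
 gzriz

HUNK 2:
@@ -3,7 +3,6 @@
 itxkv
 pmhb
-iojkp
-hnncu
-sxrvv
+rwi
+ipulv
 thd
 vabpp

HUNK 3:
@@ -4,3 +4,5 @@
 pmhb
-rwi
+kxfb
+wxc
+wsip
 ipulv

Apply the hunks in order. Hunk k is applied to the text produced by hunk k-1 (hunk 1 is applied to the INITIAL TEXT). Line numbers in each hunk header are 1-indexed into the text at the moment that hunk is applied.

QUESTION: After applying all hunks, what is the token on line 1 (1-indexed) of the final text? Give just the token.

Answer: prsz

Derivation:
Hunk 1: at line 7 remove [ctb,hpnd] add [vabpp,euwee,jkz] -> 13 lines: prsz akhxg itxkv pmhb iojkp hnncu sxrvv thd vabpp euwee jkz vtxql gzriz
Hunk 2: at line 3 remove [iojkp,hnncu,sxrvv] add [rwi,ipulv] -> 12 lines: prsz akhxg itxkv pmhb rwi ipulv thd vabpp euwee jkz vtxql gzriz
Hunk 3: at line 4 remove [rwi] add [kxfb,wxc,wsip] -> 14 lines: prsz akhxg itxkv pmhb kxfb wxc wsip ipulv thd vabpp euwee jkz vtxql gzriz
Final line 1: prsz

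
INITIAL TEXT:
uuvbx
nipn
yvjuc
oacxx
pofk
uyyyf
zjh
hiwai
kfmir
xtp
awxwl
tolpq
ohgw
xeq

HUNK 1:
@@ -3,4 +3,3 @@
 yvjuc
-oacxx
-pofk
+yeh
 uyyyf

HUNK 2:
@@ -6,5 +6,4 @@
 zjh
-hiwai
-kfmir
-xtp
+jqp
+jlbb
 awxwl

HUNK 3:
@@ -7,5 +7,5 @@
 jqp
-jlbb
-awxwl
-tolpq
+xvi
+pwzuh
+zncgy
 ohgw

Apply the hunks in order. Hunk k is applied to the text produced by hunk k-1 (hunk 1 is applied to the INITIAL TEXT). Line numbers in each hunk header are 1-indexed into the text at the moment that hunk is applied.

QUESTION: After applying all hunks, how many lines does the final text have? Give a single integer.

Answer: 12

Derivation:
Hunk 1: at line 3 remove [oacxx,pofk] add [yeh] -> 13 lines: uuvbx nipn yvjuc yeh uyyyf zjh hiwai kfmir xtp awxwl tolpq ohgw xeq
Hunk 2: at line 6 remove [hiwai,kfmir,xtp] add [jqp,jlbb] -> 12 lines: uuvbx nipn yvjuc yeh uyyyf zjh jqp jlbb awxwl tolpq ohgw xeq
Hunk 3: at line 7 remove [jlbb,awxwl,tolpq] add [xvi,pwzuh,zncgy] -> 12 lines: uuvbx nipn yvjuc yeh uyyyf zjh jqp xvi pwzuh zncgy ohgw xeq
Final line count: 12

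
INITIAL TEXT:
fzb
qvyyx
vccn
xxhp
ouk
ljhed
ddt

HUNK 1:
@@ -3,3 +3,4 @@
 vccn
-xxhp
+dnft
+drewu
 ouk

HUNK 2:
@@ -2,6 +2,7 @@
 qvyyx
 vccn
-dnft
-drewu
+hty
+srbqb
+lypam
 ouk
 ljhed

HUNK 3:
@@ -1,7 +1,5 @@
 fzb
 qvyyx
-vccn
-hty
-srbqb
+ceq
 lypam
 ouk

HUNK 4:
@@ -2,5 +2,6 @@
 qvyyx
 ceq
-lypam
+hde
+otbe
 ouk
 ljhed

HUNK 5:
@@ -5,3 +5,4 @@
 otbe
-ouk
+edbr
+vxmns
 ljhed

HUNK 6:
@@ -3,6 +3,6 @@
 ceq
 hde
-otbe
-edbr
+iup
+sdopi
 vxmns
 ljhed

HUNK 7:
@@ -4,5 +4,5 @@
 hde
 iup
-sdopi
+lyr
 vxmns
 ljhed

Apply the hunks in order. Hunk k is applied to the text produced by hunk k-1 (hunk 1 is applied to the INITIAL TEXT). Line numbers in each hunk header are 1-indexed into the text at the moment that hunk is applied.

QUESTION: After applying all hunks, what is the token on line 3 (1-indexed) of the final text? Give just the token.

Hunk 1: at line 3 remove [xxhp] add [dnft,drewu] -> 8 lines: fzb qvyyx vccn dnft drewu ouk ljhed ddt
Hunk 2: at line 2 remove [dnft,drewu] add [hty,srbqb,lypam] -> 9 lines: fzb qvyyx vccn hty srbqb lypam ouk ljhed ddt
Hunk 3: at line 1 remove [vccn,hty,srbqb] add [ceq] -> 7 lines: fzb qvyyx ceq lypam ouk ljhed ddt
Hunk 4: at line 2 remove [lypam] add [hde,otbe] -> 8 lines: fzb qvyyx ceq hde otbe ouk ljhed ddt
Hunk 5: at line 5 remove [ouk] add [edbr,vxmns] -> 9 lines: fzb qvyyx ceq hde otbe edbr vxmns ljhed ddt
Hunk 6: at line 3 remove [otbe,edbr] add [iup,sdopi] -> 9 lines: fzb qvyyx ceq hde iup sdopi vxmns ljhed ddt
Hunk 7: at line 4 remove [sdopi] add [lyr] -> 9 lines: fzb qvyyx ceq hde iup lyr vxmns ljhed ddt
Final line 3: ceq

Answer: ceq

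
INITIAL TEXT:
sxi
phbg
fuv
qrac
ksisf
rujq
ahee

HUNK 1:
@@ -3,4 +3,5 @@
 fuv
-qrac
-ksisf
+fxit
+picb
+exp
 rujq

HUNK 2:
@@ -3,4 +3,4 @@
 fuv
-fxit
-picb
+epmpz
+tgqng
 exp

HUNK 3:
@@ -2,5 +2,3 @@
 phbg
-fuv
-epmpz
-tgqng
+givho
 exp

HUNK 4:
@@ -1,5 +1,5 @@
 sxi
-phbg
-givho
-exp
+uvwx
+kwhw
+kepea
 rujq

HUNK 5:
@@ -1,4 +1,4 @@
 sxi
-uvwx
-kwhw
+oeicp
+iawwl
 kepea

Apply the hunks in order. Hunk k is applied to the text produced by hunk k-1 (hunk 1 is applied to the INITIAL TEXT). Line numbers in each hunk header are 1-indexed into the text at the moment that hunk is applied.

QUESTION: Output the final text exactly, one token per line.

Answer: sxi
oeicp
iawwl
kepea
rujq
ahee

Derivation:
Hunk 1: at line 3 remove [qrac,ksisf] add [fxit,picb,exp] -> 8 lines: sxi phbg fuv fxit picb exp rujq ahee
Hunk 2: at line 3 remove [fxit,picb] add [epmpz,tgqng] -> 8 lines: sxi phbg fuv epmpz tgqng exp rujq ahee
Hunk 3: at line 2 remove [fuv,epmpz,tgqng] add [givho] -> 6 lines: sxi phbg givho exp rujq ahee
Hunk 4: at line 1 remove [phbg,givho,exp] add [uvwx,kwhw,kepea] -> 6 lines: sxi uvwx kwhw kepea rujq ahee
Hunk 5: at line 1 remove [uvwx,kwhw] add [oeicp,iawwl] -> 6 lines: sxi oeicp iawwl kepea rujq ahee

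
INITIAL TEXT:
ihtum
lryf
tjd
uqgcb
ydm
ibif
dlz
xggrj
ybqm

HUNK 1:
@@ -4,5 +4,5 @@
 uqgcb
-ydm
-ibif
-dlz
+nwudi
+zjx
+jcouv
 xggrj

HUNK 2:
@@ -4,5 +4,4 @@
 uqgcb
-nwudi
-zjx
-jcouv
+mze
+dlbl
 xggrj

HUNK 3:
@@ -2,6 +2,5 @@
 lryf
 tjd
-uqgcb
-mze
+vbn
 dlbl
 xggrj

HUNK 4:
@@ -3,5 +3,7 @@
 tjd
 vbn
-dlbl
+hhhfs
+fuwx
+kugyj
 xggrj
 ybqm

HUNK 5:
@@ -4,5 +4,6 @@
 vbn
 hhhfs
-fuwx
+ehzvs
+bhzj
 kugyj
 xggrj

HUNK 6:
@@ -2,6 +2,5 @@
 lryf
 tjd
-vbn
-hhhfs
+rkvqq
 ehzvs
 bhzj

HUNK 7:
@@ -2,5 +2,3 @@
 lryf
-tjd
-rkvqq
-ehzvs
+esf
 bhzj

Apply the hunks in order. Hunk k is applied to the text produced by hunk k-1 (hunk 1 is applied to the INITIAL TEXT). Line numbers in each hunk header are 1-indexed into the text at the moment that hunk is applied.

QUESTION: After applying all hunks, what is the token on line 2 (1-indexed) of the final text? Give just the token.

Answer: lryf

Derivation:
Hunk 1: at line 4 remove [ydm,ibif,dlz] add [nwudi,zjx,jcouv] -> 9 lines: ihtum lryf tjd uqgcb nwudi zjx jcouv xggrj ybqm
Hunk 2: at line 4 remove [nwudi,zjx,jcouv] add [mze,dlbl] -> 8 lines: ihtum lryf tjd uqgcb mze dlbl xggrj ybqm
Hunk 3: at line 2 remove [uqgcb,mze] add [vbn] -> 7 lines: ihtum lryf tjd vbn dlbl xggrj ybqm
Hunk 4: at line 3 remove [dlbl] add [hhhfs,fuwx,kugyj] -> 9 lines: ihtum lryf tjd vbn hhhfs fuwx kugyj xggrj ybqm
Hunk 5: at line 4 remove [fuwx] add [ehzvs,bhzj] -> 10 lines: ihtum lryf tjd vbn hhhfs ehzvs bhzj kugyj xggrj ybqm
Hunk 6: at line 2 remove [vbn,hhhfs] add [rkvqq] -> 9 lines: ihtum lryf tjd rkvqq ehzvs bhzj kugyj xggrj ybqm
Hunk 7: at line 2 remove [tjd,rkvqq,ehzvs] add [esf] -> 7 lines: ihtum lryf esf bhzj kugyj xggrj ybqm
Final line 2: lryf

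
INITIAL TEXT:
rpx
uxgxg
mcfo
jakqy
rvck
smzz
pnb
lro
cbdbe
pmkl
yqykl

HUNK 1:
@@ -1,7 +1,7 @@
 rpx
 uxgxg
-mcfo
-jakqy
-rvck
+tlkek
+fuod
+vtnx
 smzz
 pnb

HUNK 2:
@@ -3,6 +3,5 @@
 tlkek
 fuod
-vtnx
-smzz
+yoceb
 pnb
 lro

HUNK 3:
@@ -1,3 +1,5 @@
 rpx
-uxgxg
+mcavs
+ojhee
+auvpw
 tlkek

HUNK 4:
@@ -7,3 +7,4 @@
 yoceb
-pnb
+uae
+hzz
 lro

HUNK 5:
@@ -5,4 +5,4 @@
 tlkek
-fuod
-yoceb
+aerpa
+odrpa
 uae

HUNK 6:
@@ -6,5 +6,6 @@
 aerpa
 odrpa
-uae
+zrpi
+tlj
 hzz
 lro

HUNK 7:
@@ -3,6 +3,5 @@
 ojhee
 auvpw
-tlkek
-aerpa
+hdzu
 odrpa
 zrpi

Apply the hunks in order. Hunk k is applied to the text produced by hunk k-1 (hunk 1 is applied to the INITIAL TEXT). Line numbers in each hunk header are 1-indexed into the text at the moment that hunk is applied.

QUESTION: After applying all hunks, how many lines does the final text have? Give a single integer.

Answer: 13

Derivation:
Hunk 1: at line 1 remove [mcfo,jakqy,rvck] add [tlkek,fuod,vtnx] -> 11 lines: rpx uxgxg tlkek fuod vtnx smzz pnb lro cbdbe pmkl yqykl
Hunk 2: at line 3 remove [vtnx,smzz] add [yoceb] -> 10 lines: rpx uxgxg tlkek fuod yoceb pnb lro cbdbe pmkl yqykl
Hunk 3: at line 1 remove [uxgxg] add [mcavs,ojhee,auvpw] -> 12 lines: rpx mcavs ojhee auvpw tlkek fuod yoceb pnb lro cbdbe pmkl yqykl
Hunk 4: at line 7 remove [pnb] add [uae,hzz] -> 13 lines: rpx mcavs ojhee auvpw tlkek fuod yoceb uae hzz lro cbdbe pmkl yqykl
Hunk 5: at line 5 remove [fuod,yoceb] add [aerpa,odrpa] -> 13 lines: rpx mcavs ojhee auvpw tlkek aerpa odrpa uae hzz lro cbdbe pmkl yqykl
Hunk 6: at line 6 remove [uae] add [zrpi,tlj] -> 14 lines: rpx mcavs ojhee auvpw tlkek aerpa odrpa zrpi tlj hzz lro cbdbe pmkl yqykl
Hunk 7: at line 3 remove [tlkek,aerpa] add [hdzu] -> 13 lines: rpx mcavs ojhee auvpw hdzu odrpa zrpi tlj hzz lro cbdbe pmkl yqykl
Final line count: 13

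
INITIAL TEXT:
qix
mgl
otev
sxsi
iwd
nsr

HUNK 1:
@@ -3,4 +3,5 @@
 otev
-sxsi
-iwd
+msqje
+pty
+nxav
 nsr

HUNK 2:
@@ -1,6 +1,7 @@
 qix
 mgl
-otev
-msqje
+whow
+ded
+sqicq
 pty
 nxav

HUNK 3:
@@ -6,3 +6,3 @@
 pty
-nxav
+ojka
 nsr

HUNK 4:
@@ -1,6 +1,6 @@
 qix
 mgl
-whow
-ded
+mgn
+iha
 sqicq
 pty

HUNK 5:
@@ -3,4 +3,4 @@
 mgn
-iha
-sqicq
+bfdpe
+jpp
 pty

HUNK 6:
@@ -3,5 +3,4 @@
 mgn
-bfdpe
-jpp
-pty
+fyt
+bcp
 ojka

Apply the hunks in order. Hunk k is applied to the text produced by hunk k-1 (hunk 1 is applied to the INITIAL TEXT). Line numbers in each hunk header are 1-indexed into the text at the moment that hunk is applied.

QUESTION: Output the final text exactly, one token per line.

Answer: qix
mgl
mgn
fyt
bcp
ojka
nsr

Derivation:
Hunk 1: at line 3 remove [sxsi,iwd] add [msqje,pty,nxav] -> 7 lines: qix mgl otev msqje pty nxav nsr
Hunk 2: at line 1 remove [otev,msqje] add [whow,ded,sqicq] -> 8 lines: qix mgl whow ded sqicq pty nxav nsr
Hunk 3: at line 6 remove [nxav] add [ojka] -> 8 lines: qix mgl whow ded sqicq pty ojka nsr
Hunk 4: at line 1 remove [whow,ded] add [mgn,iha] -> 8 lines: qix mgl mgn iha sqicq pty ojka nsr
Hunk 5: at line 3 remove [iha,sqicq] add [bfdpe,jpp] -> 8 lines: qix mgl mgn bfdpe jpp pty ojka nsr
Hunk 6: at line 3 remove [bfdpe,jpp,pty] add [fyt,bcp] -> 7 lines: qix mgl mgn fyt bcp ojka nsr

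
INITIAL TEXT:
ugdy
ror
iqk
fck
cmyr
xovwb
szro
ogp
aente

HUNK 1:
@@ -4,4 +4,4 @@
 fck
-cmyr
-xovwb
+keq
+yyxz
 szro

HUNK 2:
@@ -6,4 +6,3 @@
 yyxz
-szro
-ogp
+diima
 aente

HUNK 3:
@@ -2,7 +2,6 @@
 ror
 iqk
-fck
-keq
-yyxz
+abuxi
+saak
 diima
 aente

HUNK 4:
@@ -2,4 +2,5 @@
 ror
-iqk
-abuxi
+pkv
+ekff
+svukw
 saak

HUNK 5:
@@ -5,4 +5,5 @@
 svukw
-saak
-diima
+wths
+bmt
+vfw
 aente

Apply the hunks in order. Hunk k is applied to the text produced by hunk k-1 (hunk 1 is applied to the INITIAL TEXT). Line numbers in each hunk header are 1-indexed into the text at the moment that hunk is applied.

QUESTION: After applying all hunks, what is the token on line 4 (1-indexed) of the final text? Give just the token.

Hunk 1: at line 4 remove [cmyr,xovwb] add [keq,yyxz] -> 9 lines: ugdy ror iqk fck keq yyxz szro ogp aente
Hunk 2: at line 6 remove [szro,ogp] add [diima] -> 8 lines: ugdy ror iqk fck keq yyxz diima aente
Hunk 3: at line 2 remove [fck,keq,yyxz] add [abuxi,saak] -> 7 lines: ugdy ror iqk abuxi saak diima aente
Hunk 4: at line 2 remove [iqk,abuxi] add [pkv,ekff,svukw] -> 8 lines: ugdy ror pkv ekff svukw saak diima aente
Hunk 5: at line 5 remove [saak,diima] add [wths,bmt,vfw] -> 9 lines: ugdy ror pkv ekff svukw wths bmt vfw aente
Final line 4: ekff

Answer: ekff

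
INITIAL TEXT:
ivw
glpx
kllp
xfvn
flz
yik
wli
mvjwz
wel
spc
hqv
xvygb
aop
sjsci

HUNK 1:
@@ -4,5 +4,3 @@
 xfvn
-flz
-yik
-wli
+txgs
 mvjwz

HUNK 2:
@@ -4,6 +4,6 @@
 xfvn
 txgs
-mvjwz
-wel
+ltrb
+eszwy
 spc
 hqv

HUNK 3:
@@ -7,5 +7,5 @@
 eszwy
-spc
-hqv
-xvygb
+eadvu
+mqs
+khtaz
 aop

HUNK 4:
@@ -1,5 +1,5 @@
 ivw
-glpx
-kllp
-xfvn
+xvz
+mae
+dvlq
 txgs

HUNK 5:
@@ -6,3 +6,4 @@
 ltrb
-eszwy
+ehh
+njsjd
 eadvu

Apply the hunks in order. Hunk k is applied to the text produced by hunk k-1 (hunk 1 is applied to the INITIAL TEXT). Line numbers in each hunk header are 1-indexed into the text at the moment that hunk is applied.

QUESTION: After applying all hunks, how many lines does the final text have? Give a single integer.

Answer: 13

Derivation:
Hunk 1: at line 4 remove [flz,yik,wli] add [txgs] -> 12 lines: ivw glpx kllp xfvn txgs mvjwz wel spc hqv xvygb aop sjsci
Hunk 2: at line 4 remove [mvjwz,wel] add [ltrb,eszwy] -> 12 lines: ivw glpx kllp xfvn txgs ltrb eszwy spc hqv xvygb aop sjsci
Hunk 3: at line 7 remove [spc,hqv,xvygb] add [eadvu,mqs,khtaz] -> 12 lines: ivw glpx kllp xfvn txgs ltrb eszwy eadvu mqs khtaz aop sjsci
Hunk 4: at line 1 remove [glpx,kllp,xfvn] add [xvz,mae,dvlq] -> 12 lines: ivw xvz mae dvlq txgs ltrb eszwy eadvu mqs khtaz aop sjsci
Hunk 5: at line 6 remove [eszwy] add [ehh,njsjd] -> 13 lines: ivw xvz mae dvlq txgs ltrb ehh njsjd eadvu mqs khtaz aop sjsci
Final line count: 13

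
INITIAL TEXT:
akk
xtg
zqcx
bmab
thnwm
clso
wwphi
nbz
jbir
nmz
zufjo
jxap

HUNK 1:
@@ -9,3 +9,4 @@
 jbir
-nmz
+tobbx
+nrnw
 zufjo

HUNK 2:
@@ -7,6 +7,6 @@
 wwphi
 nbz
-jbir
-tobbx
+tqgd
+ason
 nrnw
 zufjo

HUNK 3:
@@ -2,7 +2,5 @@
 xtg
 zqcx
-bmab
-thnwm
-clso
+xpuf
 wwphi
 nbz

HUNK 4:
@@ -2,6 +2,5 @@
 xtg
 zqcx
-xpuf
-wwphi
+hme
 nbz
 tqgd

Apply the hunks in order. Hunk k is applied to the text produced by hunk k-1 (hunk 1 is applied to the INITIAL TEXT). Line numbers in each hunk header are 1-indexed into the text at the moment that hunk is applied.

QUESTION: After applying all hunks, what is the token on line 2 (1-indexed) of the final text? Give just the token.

Hunk 1: at line 9 remove [nmz] add [tobbx,nrnw] -> 13 lines: akk xtg zqcx bmab thnwm clso wwphi nbz jbir tobbx nrnw zufjo jxap
Hunk 2: at line 7 remove [jbir,tobbx] add [tqgd,ason] -> 13 lines: akk xtg zqcx bmab thnwm clso wwphi nbz tqgd ason nrnw zufjo jxap
Hunk 3: at line 2 remove [bmab,thnwm,clso] add [xpuf] -> 11 lines: akk xtg zqcx xpuf wwphi nbz tqgd ason nrnw zufjo jxap
Hunk 4: at line 2 remove [xpuf,wwphi] add [hme] -> 10 lines: akk xtg zqcx hme nbz tqgd ason nrnw zufjo jxap
Final line 2: xtg

Answer: xtg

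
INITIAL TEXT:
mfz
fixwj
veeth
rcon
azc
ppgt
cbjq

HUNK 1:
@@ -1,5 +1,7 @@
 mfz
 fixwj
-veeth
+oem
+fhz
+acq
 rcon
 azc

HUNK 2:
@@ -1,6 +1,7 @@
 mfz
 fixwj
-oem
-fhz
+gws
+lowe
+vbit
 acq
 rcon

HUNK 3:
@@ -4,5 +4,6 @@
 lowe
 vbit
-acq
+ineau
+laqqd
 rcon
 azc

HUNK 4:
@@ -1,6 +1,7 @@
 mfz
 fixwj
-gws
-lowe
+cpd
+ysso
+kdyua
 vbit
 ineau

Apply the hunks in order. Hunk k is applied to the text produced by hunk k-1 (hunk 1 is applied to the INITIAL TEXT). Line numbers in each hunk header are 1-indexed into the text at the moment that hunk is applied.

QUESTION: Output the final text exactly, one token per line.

Hunk 1: at line 1 remove [veeth] add [oem,fhz,acq] -> 9 lines: mfz fixwj oem fhz acq rcon azc ppgt cbjq
Hunk 2: at line 1 remove [oem,fhz] add [gws,lowe,vbit] -> 10 lines: mfz fixwj gws lowe vbit acq rcon azc ppgt cbjq
Hunk 3: at line 4 remove [acq] add [ineau,laqqd] -> 11 lines: mfz fixwj gws lowe vbit ineau laqqd rcon azc ppgt cbjq
Hunk 4: at line 1 remove [gws,lowe] add [cpd,ysso,kdyua] -> 12 lines: mfz fixwj cpd ysso kdyua vbit ineau laqqd rcon azc ppgt cbjq

Answer: mfz
fixwj
cpd
ysso
kdyua
vbit
ineau
laqqd
rcon
azc
ppgt
cbjq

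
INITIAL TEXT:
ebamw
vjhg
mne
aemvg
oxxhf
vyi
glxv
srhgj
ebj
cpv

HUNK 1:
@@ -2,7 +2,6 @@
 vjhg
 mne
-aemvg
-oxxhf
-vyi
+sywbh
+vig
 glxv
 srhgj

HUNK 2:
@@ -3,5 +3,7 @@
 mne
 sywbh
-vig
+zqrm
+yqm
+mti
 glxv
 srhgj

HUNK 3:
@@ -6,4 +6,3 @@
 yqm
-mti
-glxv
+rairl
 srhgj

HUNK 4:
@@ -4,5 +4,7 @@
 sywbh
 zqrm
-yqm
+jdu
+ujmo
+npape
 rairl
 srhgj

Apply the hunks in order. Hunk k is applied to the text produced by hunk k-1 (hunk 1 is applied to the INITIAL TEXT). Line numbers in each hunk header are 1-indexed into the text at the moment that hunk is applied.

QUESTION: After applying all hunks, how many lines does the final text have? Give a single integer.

Hunk 1: at line 2 remove [aemvg,oxxhf,vyi] add [sywbh,vig] -> 9 lines: ebamw vjhg mne sywbh vig glxv srhgj ebj cpv
Hunk 2: at line 3 remove [vig] add [zqrm,yqm,mti] -> 11 lines: ebamw vjhg mne sywbh zqrm yqm mti glxv srhgj ebj cpv
Hunk 3: at line 6 remove [mti,glxv] add [rairl] -> 10 lines: ebamw vjhg mne sywbh zqrm yqm rairl srhgj ebj cpv
Hunk 4: at line 4 remove [yqm] add [jdu,ujmo,npape] -> 12 lines: ebamw vjhg mne sywbh zqrm jdu ujmo npape rairl srhgj ebj cpv
Final line count: 12

Answer: 12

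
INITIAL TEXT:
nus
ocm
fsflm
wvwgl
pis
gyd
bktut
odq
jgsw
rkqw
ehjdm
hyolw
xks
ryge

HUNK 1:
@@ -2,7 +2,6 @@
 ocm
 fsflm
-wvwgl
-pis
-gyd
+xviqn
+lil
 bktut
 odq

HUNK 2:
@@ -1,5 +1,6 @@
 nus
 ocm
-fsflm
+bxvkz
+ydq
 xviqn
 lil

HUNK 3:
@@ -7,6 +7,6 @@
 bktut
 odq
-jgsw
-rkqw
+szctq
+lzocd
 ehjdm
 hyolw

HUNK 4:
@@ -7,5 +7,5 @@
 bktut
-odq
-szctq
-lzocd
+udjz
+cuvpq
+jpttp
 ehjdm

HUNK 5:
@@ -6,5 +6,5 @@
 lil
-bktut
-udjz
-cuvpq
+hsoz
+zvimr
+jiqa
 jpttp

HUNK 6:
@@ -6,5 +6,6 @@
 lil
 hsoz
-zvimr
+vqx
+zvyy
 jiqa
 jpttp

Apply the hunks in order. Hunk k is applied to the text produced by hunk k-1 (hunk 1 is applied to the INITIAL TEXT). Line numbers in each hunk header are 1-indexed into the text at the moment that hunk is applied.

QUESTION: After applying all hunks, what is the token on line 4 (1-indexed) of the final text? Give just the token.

Hunk 1: at line 2 remove [wvwgl,pis,gyd] add [xviqn,lil] -> 13 lines: nus ocm fsflm xviqn lil bktut odq jgsw rkqw ehjdm hyolw xks ryge
Hunk 2: at line 1 remove [fsflm] add [bxvkz,ydq] -> 14 lines: nus ocm bxvkz ydq xviqn lil bktut odq jgsw rkqw ehjdm hyolw xks ryge
Hunk 3: at line 7 remove [jgsw,rkqw] add [szctq,lzocd] -> 14 lines: nus ocm bxvkz ydq xviqn lil bktut odq szctq lzocd ehjdm hyolw xks ryge
Hunk 4: at line 7 remove [odq,szctq,lzocd] add [udjz,cuvpq,jpttp] -> 14 lines: nus ocm bxvkz ydq xviqn lil bktut udjz cuvpq jpttp ehjdm hyolw xks ryge
Hunk 5: at line 6 remove [bktut,udjz,cuvpq] add [hsoz,zvimr,jiqa] -> 14 lines: nus ocm bxvkz ydq xviqn lil hsoz zvimr jiqa jpttp ehjdm hyolw xks ryge
Hunk 6: at line 6 remove [zvimr] add [vqx,zvyy] -> 15 lines: nus ocm bxvkz ydq xviqn lil hsoz vqx zvyy jiqa jpttp ehjdm hyolw xks ryge
Final line 4: ydq

Answer: ydq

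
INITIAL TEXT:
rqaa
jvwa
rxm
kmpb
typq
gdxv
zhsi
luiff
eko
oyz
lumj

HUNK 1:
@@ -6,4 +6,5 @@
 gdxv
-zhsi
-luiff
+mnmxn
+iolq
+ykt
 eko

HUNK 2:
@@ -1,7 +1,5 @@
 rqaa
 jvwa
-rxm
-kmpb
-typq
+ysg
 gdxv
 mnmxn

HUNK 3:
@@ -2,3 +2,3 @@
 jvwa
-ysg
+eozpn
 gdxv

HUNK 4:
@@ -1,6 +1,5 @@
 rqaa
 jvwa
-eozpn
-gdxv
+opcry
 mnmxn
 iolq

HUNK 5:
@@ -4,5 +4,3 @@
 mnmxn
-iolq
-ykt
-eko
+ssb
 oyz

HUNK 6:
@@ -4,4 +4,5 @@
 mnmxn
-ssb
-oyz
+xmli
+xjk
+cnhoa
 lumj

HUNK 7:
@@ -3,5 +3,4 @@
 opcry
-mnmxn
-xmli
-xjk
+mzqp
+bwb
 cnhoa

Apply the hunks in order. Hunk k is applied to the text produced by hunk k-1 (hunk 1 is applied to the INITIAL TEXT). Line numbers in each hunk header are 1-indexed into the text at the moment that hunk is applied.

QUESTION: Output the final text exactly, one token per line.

Hunk 1: at line 6 remove [zhsi,luiff] add [mnmxn,iolq,ykt] -> 12 lines: rqaa jvwa rxm kmpb typq gdxv mnmxn iolq ykt eko oyz lumj
Hunk 2: at line 1 remove [rxm,kmpb,typq] add [ysg] -> 10 lines: rqaa jvwa ysg gdxv mnmxn iolq ykt eko oyz lumj
Hunk 3: at line 2 remove [ysg] add [eozpn] -> 10 lines: rqaa jvwa eozpn gdxv mnmxn iolq ykt eko oyz lumj
Hunk 4: at line 1 remove [eozpn,gdxv] add [opcry] -> 9 lines: rqaa jvwa opcry mnmxn iolq ykt eko oyz lumj
Hunk 5: at line 4 remove [iolq,ykt,eko] add [ssb] -> 7 lines: rqaa jvwa opcry mnmxn ssb oyz lumj
Hunk 6: at line 4 remove [ssb,oyz] add [xmli,xjk,cnhoa] -> 8 lines: rqaa jvwa opcry mnmxn xmli xjk cnhoa lumj
Hunk 7: at line 3 remove [mnmxn,xmli,xjk] add [mzqp,bwb] -> 7 lines: rqaa jvwa opcry mzqp bwb cnhoa lumj

Answer: rqaa
jvwa
opcry
mzqp
bwb
cnhoa
lumj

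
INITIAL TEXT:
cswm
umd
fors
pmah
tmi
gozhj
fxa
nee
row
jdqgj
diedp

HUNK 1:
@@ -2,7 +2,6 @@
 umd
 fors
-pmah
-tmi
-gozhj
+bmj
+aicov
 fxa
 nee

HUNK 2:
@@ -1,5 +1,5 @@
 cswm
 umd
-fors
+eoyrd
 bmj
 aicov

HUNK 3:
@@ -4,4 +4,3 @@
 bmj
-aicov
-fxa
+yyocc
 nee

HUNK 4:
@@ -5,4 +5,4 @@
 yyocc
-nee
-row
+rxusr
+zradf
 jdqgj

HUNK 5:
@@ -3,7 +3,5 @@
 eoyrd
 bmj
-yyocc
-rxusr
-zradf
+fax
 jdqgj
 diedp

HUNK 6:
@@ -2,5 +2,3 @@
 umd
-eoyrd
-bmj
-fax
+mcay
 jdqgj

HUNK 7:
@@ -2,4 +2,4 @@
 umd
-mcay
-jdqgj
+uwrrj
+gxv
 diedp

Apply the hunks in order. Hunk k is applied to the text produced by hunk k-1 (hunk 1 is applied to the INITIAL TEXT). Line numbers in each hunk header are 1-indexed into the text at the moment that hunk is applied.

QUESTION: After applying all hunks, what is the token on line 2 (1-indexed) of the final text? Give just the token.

Answer: umd

Derivation:
Hunk 1: at line 2 remove [pmah,tmi,gozhj] add [bmj,aicov] -> 10 lines: cswm umd fors bmj aicov fxa nee row jdqgj diedp
Hunk 2: at line 1 remove [fors] add [eoyrd] -> 10 lines: cswm umd eoyrd bmj aicov fxa nee row jdqgj diedp
Hunk 3: at line 4 remove [aicov,fxa] add [yyocc] -> 9 lines: cswm umd eoyrd bmj yyocc nee row jdqgj diedp
Hunk 4: at line 5 remove [nee,row] add [rxusr,zradf] -> 9 lines: cswm umd eoyrd bmj yyocc rxusr zradf jdqgj diedp
Hunk 5: at line 3 remove [yyocc,rxusr,zradf] add [fax] -> 7 lines: cswm umd eoyrd bmj fax jdqgj diedp
Hunk 6: at line 2 remove [eoyrd,bmj,fax] add [mcay] -> 5 lines: cswm umd mcay jdqgj diedp
Hunk 7: at line 2 remove [mcay,jdqgj] add [uwrrj,gxv] -> 5 lines: cswm umd uwrrj gxv diedp
Final line 2: umd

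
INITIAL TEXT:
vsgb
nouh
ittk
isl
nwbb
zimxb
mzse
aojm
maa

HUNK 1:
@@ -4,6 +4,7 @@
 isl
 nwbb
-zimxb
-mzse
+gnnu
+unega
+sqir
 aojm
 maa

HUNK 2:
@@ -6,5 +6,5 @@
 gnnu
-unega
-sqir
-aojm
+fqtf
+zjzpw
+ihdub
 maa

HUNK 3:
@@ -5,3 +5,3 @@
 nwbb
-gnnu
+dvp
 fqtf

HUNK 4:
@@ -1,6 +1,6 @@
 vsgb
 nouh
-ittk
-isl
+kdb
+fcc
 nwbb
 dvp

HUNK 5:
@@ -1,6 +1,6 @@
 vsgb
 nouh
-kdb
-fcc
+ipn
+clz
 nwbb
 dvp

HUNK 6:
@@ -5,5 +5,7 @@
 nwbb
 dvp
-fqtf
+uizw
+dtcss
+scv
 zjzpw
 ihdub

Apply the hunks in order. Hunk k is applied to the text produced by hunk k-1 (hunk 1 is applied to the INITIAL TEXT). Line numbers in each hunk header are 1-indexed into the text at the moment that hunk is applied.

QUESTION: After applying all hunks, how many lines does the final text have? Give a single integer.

Answer: 12

Derivation:
Hunk 1: at line 4 remove [zimxb,mzse] add [gnnu,unega,sqir] -> 10 lines: vsgb nouh ittk isl nwbb gnnu unega sqir aojm maa
Hunk 2: at line 6 remove [unega,sqir,aojm] add [fqtf,zjzpw,ihdub] -> 10 lines: vsgb nouh ittk isl nwbb gnnu fqtf zjzpw ihdub maa
Hunk 3: at line 5 remove [gnnu] add [dvp] -> 10 lines: vsgb nouh ittk isl nwbb dvp fqtf zjzpw ihdub maa
Hunk 4: at line 1 remove [ittk,isl] add [kdb,fcc] -> 10 lines: vsgb nouh kdb fcc nwbb dvp fqtf zjzpw ihdub maa
Hunk 5: at line 1 remove [kdb,fcc] add [ipn,clz] -> 10 lines: vsgb nouh ipn clz nwbb dvp fqtf zjzpw ihdub maa
Hunk 6: at line 5 remove [fqtf] add [uizw,dtcss,scv] -> 12 lines: vsgb nouh ipn clz nwbb dvp uizw dtcss scv zjzpw ihdub maa
Final line count: 12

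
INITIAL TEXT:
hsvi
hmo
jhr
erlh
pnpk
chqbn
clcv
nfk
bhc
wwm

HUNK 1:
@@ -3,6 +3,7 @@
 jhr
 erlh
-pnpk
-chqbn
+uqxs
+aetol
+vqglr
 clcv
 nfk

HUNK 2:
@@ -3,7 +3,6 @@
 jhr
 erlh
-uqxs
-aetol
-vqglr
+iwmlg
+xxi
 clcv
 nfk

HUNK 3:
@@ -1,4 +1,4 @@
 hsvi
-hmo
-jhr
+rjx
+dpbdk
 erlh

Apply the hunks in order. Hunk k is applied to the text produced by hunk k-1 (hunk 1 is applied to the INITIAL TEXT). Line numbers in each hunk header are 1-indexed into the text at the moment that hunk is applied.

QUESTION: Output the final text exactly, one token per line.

Answer: hsvi
rjx
dpbdk
erlh
iwmlg
xxi
clcv
nfk
bhc
wwm

Derivation:
Hunk 1: at line 3 remove [pnpk,chqbn] add [uqxs,aetol,vqglr] -> 11 lines: hsvi hmo jhr erlh uqxs aetol vqglr clcv nfk bhc wwm
Hunk 2: at line 3 remove [uqxs,aetol,vqglr] add [iwmlg,xxi] -> 10 lines: hsvi hmo jhr erlh iwmlg xxi clcv nfk bhc wwm
Hunk 3: at line 1 remove [hmo,jhr] add [rjx,dpbdk] -> 10 lines: hsvi rjx dpbdk erlh iwmlg xxi clcv nfk bhc wwm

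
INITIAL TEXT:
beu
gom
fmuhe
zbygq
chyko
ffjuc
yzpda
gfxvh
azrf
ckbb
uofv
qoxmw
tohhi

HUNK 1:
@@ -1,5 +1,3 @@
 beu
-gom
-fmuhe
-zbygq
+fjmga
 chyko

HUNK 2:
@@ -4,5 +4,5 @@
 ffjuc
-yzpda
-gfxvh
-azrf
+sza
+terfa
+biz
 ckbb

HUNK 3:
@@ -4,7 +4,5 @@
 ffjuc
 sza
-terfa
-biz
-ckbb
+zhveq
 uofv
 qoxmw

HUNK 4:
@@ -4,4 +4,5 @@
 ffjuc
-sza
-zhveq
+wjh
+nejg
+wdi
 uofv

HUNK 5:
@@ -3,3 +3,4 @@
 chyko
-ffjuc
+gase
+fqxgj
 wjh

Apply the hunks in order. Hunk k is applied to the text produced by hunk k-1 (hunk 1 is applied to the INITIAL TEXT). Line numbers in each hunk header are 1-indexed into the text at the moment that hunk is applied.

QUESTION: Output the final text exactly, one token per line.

Hunk 1: at line 1 remove [gom,fmuhe,zbygq] add [fjmga] -> 11 lines: beu fjmga chyko ffjuc yzpda gfxvh azrf ckbb uofv qoxmw tohhi
Hunk 2: at line 4 remove [yzpda,gfxvh,azrf] add [sza,terfa,biz] -> 11 lines: beu fjmga chyko ffjuc sza terfa biz ckbb uofv qoxmw tohhi
Hunk 3: at line 4 remove [terfa,biz,ckbb] add [zhveq] -> 9 lines: beu fjmga chyko ffjuc sza zhveq uofv qoxmw tohhi
Hunk 4: at line 4 remove [sza,zhveq] add [wjh,nejg,wdi] -> 10 lines: beu fjmga chyko ffjuc wjh nejg wdi uofv qoxmw tohhi
Hunk 5: at line 3 remove [ffjuc] add [gase,fqxgj] -> 11 lines: beu fjmga chyko gase fqxgj wjh nejg wdi uofv qoxmw tohhi

Answer: beu
fjmga
chyko
gase
fqxgj
wjh
nejg
wdi
uofv
qoxmw
tohhi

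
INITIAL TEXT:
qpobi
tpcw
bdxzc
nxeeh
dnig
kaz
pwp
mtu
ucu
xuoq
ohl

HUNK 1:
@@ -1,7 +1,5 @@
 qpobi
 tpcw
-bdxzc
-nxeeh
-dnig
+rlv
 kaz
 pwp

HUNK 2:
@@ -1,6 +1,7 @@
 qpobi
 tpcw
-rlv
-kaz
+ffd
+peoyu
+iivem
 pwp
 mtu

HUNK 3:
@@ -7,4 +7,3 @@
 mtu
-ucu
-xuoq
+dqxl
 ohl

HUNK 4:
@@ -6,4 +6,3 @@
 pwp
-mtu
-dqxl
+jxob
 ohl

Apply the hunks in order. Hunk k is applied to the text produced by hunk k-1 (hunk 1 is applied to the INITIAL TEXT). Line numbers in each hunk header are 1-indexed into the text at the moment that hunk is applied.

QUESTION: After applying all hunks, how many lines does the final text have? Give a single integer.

Answer: 8

Derivation:
Hunk 1: at line 1 remove [bdxzc,nxeeh,dnig] add [rlv] -> 9 lines: qpobi tpcw rlv kaz pwp mtu ucu xuoq ohl
Hunk 2: at line 1 remove [rlv,kaz] add [ffd,peoyu,iivem] -> 10 lines: qpobi tpcw ffd peoyu iivem pwp mtu ucu xuoq ohl
Hunk 3: at line 7 remove [ucu,xuoq] add [dqxl] -> 9 lines: qpobi tpcw ffd peoyu iivem pwp mtu dqxl ohl
Hunk 4: at line 6 remove [mtu,dqxl] add [jxob] -> 8 lines: qpobi tpcw ffd peoyu iivem pwp jxob ohl
Final line count: 8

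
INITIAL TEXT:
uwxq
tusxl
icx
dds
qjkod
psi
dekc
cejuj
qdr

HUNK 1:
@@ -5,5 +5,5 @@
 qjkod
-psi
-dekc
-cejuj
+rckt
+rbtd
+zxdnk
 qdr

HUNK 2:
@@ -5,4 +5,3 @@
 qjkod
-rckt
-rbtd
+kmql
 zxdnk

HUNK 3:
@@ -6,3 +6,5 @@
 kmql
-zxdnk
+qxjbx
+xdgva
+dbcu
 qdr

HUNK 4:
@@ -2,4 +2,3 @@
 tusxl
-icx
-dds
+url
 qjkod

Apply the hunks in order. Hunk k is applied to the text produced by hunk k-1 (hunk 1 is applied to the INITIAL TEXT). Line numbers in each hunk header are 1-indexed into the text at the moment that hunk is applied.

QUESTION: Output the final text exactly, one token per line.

Answer: uwxq
tusxl
url
qjkod
kmql
qxjbx
xdgva
dbcu
qdr

Derivation:
Hunk 1: at line 5 remove [psi,dekc,cejuj] add [rckt,rbtd,zxdnk] -> 9 lines: uwxq tusxl icx dds qjkod rckt rbtd zxdnk qdr
Hunk 2: at line 5 remove [rckt,rbtd] add [kmql] -> 8 lines: uwxq tusxl icx dds qjkod kmql zxdnk qdr
Hunk 3: at line 6 remove [zxdnk] add [qxjbx,xdgva,dbcu] -> 10 lines: uwxq tusxl icx dds qjkod kmql qxjbx xdgva dbcu qdr
Hunk 4: at line 2 remove [icx,dds] add [url] -> 9 lines: uwxq tusxl url qjkod kmql qxjbx xdgva dbcu qdr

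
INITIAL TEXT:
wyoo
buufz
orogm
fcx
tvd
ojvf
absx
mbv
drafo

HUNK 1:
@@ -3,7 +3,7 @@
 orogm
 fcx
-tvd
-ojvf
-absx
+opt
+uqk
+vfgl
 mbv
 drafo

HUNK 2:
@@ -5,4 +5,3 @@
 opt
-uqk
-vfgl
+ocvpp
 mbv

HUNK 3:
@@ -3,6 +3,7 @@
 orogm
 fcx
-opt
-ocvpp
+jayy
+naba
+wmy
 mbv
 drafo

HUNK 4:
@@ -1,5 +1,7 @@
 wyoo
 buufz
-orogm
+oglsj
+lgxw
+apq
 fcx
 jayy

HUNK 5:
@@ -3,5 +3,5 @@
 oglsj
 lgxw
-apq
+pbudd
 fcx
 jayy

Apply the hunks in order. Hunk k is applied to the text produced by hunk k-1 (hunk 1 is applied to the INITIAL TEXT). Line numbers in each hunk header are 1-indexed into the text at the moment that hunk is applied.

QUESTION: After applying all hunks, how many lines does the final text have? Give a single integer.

Answer: 11

Derivation:
Hunk 1: at line 3 remove [tvd,ojvf,absx] add [opt,uqk,vfgl] -> 9 lines: wyoo buufz orogm fcx opt uqk vfgl mbv drafo
Hunk 2: at line 5 remove [uqk,vfgl] add [ocvpp] -> 8 lines: wyoo buufz orogm fcx opt ocvpp mbv drafo
Hunk 3: at line 3 remove [opt,ocvpp] add [jayy,naba,wmy] -> 9 lines: wyoo buufz orogm fcx jayy naba wmy mbv drafo
Hunk 4: at line 1 remove [orogm] add [oglsj,lgxw,apq] -> 11 lines: wyoo buufz oglsj lgxw apq fcx jayy naba wmy mbv drafo
Hunk 5: at line 3 remove [apq] add [pbudd] -> 11 lines: wyoo buufz oglsj lgxw pbudd fcx jayy naba wmy mbv drafo
Final line count: 11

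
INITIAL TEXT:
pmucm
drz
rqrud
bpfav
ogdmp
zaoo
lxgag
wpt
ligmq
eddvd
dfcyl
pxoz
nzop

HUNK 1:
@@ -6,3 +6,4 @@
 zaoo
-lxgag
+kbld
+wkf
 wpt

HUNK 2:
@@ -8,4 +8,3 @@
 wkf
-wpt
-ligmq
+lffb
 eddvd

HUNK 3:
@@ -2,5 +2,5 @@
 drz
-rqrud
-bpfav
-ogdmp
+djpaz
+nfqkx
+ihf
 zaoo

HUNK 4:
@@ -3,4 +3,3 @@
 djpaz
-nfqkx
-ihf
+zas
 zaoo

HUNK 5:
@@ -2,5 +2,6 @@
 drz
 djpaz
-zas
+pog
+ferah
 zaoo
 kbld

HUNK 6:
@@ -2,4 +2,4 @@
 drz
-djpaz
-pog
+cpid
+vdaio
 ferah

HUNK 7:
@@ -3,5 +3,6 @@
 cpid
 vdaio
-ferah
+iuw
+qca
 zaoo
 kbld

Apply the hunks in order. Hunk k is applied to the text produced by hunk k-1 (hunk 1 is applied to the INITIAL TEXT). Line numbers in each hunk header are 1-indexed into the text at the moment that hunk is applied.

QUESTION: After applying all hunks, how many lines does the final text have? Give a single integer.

Hunk 1: at line 6 remove [lxgag] add [kbld,wkf] -> 14 lines: pmucm drz rqrud bpfav ogdmp zaoo kbld wkf wpt ligmq eddvd dfcyl pxoz nzop
Hunk 2: at line 8 remove [wpt,ligmq] add [lffb] -> 13 lines: pmucm drz rqrud bpfav ogdmp zaoo kbld wkf lffb eddvd dfcyl pxoz nzop
Hunk 3: at line 2 remove [rqrud,bpfav,ogdmp] add [djpaz,nfqkx,ihf] -> 13 lines: pmucm drz djpaz nfqkx ihf zaoo kbld wkf lffb eddvd dfcyl pxoz nzop
Hunk 4: at line 3 remove [nfqkx,ihf] add [zas] -> 12 lines: pmucm drz djpaz zas zaoo kbld wkf lffb eddvd dfcyl pxoz nzop
Hunk 5: at line 2 remove [zas] add [pog,ferah] -> 13 lines: pmucm drz djpaz pog ferah zaoo kbld wkf lffb eddvd dfcyl pxoz nzop
Hunk 6: at line 2 remove [djpaz,pog] add [cpid,vdaio] -> 13 lines: pmucm drz cpid vdaio ferah zaoo kbld wkf lffb eddvd dfcyl pxoz nzop
Hunk 7: at line 3 remove [ferah] add [iuw,qca] -> 14 lines: pmucm drz cpid vdaio iuw qca zaoo kbld wkf lffb eddvd dfcyl pxoz nzop
Final line count: 14

Answer: 14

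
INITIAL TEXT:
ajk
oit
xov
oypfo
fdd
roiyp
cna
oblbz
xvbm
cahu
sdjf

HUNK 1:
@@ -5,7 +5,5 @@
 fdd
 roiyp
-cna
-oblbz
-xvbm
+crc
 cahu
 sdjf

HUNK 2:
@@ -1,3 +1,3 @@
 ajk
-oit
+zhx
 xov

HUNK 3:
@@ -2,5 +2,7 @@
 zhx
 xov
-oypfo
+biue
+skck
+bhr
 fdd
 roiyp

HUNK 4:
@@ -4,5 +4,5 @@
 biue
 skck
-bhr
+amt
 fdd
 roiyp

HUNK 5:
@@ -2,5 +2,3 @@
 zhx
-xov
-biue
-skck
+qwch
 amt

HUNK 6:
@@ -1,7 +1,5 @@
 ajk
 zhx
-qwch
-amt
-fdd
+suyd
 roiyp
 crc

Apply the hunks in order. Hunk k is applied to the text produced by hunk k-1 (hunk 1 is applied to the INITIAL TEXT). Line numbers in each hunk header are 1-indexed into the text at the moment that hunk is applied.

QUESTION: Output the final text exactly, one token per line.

Hunk 1: at line 5 remove [cna,oblbz,xvbm] add [crc] -> 9 lines: ajk oit xov oypfo fdd roiyp crc cahu sdjf
Hunk 2: at line 1 remove [oit] add [zhx] -> 9 lines: ajk zhx xov oypfo fdd roiyp crc cahu sdjf
Hunk 3: at line 2 remove [oypfo] add [biue,skck,bhr] -> 11 lines: ajk zhx xov biue skck bhr fdd roiyp crc cahu sdjf
Hunk 4: at line 4 remove [bhr] add [amt] -> 11 lines: ajk zhx xov biue skck amt fdd roiyp crc cahu sdjf
Hunk 5: at line 2 remove [xov,biue,skck] add [qwch] -> 9 lines: ajk zhx qwch amt fdd roiyp crc cahu sdjf
Hunk 6: at line 1 remove [qwch,amt,fdd] add [suyd] -> 7 lines: ajk zhx suyd roiyp crc cahu sdjf

Answer: ajk
zhx
suyd
roiyp
crc
cahu
sdjf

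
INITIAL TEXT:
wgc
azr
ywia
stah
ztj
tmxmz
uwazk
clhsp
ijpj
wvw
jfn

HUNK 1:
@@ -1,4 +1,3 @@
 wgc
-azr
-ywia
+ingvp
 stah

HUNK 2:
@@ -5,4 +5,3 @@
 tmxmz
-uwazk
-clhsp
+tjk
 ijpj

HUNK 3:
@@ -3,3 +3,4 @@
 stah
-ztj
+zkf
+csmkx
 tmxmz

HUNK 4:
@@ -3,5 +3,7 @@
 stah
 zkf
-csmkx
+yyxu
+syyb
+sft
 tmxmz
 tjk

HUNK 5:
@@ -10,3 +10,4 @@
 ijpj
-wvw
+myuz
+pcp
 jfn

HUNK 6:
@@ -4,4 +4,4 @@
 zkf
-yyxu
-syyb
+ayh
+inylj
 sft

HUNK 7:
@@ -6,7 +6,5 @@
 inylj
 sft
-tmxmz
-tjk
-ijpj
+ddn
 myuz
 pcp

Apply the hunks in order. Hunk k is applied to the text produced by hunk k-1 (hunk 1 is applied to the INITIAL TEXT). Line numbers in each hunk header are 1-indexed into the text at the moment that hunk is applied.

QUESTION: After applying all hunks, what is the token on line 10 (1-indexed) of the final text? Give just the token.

Answer: pcp

Derivation:
Hunk 1: at line 1 remove [azr,ywia] add [ingvp] -> 10 lines: wgc ingvp stah ztj tmxmz uwazk clhsp ijpj wvw jfn
Hunk 2: at line 5 remove [uwazk,clhsp] add [tjk] -> 9 lines: wgc ingvp stah ztj tmxmz tjk ijpj wvw jfn
Hunk 3: at line 3 remove [ztj] add [zkf,csmkx] -> 10 lines: wgc ingvp stah zkf csmkx tmxmz tjk ijpj wvw jfn
Hunk 4: at line 3 remove [csmkx] add [yyxu,syyb,sft] -> 12 lines: wgc ingvp stah zkf yyxu syyb sft tmxmz tjk ijpj wvw jfn
Hunk 5: at line 10 remove [wvw] add [myuz,pcp] -> 13 lines: wgc ingvp stah zkf yyxu syyb sft tmxmz tjk ijpj myuz pcp jfn
Hunk 6: at line 4 remove [yyxu,syyb] add [ayh,inylj] -> 13 lines: wgc ingvp stah zkf ayh inylj sft tmxmz tjk ijpj myuz pcp jfn
Hunk 7: at line 6 remove [tmxmz,tjk,ijpj] add [ddn] -> 11 lines: wgc ingvp stah zkf ayh inylj sft ddn myuz pcp jfn
Final line 10: pcp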